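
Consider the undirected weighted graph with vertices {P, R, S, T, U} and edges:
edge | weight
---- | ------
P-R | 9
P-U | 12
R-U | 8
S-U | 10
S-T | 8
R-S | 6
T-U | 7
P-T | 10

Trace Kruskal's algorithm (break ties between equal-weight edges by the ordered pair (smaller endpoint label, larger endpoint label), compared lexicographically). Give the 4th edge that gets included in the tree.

Sort edges by weight, then run Kruskal:
R-S (6): add. Components now {T} {P} {R,S} {U}
T-U (7): add. Components now {T,U} {P} {R,S}
R-U (8): add. Components now {R,S,T,U} {P}
S-T (8): skip — T and S already connected.
P-R (9): add. Components now {P,R,S,T,U}
The 4th edge added is P-R.

P-R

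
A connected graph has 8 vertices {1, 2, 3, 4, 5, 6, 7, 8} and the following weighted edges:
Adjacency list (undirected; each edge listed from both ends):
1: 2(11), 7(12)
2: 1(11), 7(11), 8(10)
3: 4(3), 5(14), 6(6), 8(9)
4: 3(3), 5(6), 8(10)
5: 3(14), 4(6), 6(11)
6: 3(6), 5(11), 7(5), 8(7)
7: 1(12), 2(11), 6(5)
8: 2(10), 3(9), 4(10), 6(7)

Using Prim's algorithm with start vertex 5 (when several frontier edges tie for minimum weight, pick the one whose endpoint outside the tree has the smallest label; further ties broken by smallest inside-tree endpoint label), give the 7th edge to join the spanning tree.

1-2

Grow the tree from 5 using Prim:
Step 1: cheapest edge leaving the tree is 4—5 (6); add 4.
Step 2: cheapest edge leaving the tree is 3—4 (3); add 3.
Step 3: cheapest edge leaving the tree is 3—6 (6); add 6.
Step 4: cheapest edge leaving the tree is 6—7 (5); add 7.
Step 5: cheapest edge leaving the tree is 6—8 (7); add 8.
Step 6: cheapest edge leaving the tree is 2—8 (10); add 2.
Step 7: cheapest edge leaving the tree is 1—2 (11); add 1.
The 7th edge added is 1—2.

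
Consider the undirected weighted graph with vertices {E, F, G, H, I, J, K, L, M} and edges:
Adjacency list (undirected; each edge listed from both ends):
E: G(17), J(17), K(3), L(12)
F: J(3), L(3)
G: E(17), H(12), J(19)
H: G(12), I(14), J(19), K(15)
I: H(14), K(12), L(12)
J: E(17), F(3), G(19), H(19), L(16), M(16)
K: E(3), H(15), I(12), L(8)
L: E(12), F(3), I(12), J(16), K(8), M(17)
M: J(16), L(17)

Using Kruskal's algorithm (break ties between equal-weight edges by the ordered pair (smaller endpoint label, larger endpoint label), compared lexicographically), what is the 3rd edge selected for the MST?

F-L

Kruskal's algorithm — process edges by increasing weight (ties by edge label):
E–K (3): add — endpoints in different components.
F–J (3): add — endpoints in different components.
F–L (3): add — endpoints in different components.
K–L (8): add — endpoints in different components.
E–L (12): skip — E and L already connected.
G–H (12): add — endpoints in different components.
I–K (12): add — endpoints in different components.
I–L (12): skip — I and L already connected.
H–I (14): add — endpoints in different components.
H–K (15): skip — H and K already connected.
J–L (16): skip — J and L already connected.
J–M (16): add — endpoints in different components.
The 3rd edge added is F–L.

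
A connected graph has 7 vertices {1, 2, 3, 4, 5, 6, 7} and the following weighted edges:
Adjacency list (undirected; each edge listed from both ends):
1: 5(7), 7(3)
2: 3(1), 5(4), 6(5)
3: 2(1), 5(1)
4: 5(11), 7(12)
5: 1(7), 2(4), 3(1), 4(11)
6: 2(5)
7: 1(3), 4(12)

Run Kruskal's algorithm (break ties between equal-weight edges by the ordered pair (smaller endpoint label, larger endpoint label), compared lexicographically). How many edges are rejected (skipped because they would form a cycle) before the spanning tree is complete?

Sort edges by weight, then run Kruskal:
2–3 (1): add. Components now {1} {2,3} {4} {5} {6} {7}
3–5 (1): add. Components now {1} {2,3,5} {4} {6} {7}
1–7 (3): add. Components now {1,7} {2,3,5} {4} {6}
2–5 (4): skip — 2 and 5 already connected.
2–6 (5): add. Components now {1,7} {2,3,5,6} {4}
1–5 (7): add. Components now {1,2,3,5,6,7} {4}
4–5 (11): add. Components now {1,2,3,4,5,6,7}
Edges rejected before the tree was complete: 1.

1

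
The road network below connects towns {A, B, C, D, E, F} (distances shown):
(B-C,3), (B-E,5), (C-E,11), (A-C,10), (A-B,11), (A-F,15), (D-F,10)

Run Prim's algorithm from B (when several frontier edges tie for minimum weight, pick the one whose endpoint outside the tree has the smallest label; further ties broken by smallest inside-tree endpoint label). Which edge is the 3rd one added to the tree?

Prim's algorithm from B:
Step 1: frontier [B-C 3, B-E 5, A-B 11] → take B-C (3); add C.
Step 2: frontier [B-E 5, A-B 11, A-C 10, C-E 11] → take B-E (5); add E.
Step 3: frontier [A-B 11, A-C 10] → take A-C (10); add A.
Step 4: frontier [A-F 15] → take A-F (15); add F.
Step 5: frontier [D-F 10] → take D-F (10); add D.
The 3rd edge added is A-C.

A-C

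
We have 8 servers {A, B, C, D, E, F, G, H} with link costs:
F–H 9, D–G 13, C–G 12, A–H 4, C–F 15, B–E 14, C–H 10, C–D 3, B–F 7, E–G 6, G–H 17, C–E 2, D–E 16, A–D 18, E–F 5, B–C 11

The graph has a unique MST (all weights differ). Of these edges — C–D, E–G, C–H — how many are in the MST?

2

Sort edges by weight, then run Kruskal:
C–E (2): add — endpoints in different components.
C–D (3): add — endpoints in different components.
A–H (4): add — endpoints in different components.
E–F (5): add — endpoints in different components.
E–G (6): add — endpoints in different components.
B–F (7): add — endpoints in different components.
F–H (9): add — endpoints in different components.
MST edge set: {C–E, C–D, A–H, E–F, E–G, B–F, F–H}.
Of the listed edges, {C–D, E–G} are in the MST → 2.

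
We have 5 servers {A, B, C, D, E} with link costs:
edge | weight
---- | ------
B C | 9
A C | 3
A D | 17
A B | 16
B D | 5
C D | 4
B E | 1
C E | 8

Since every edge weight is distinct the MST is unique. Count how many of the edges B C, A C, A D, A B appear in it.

Kruskal: consider edges lightest-first.
B E (1): add — endpoints in different components.
A C (3): add — endpoints in different components.
C D (4): add — endpoints in different components.
B D (5): add — endpoints in different components.
MST edge set: {B E, A C, C D, B D}.
Of the listed edges, {A C} are in the MST → 1.

1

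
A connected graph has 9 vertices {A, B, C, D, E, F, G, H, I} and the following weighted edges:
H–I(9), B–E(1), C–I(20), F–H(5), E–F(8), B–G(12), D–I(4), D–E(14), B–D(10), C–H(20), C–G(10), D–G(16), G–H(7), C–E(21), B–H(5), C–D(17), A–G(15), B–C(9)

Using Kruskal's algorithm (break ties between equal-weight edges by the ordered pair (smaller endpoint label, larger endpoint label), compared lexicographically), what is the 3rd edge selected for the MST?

B-H

Kruskal: consider edges lightest-first.
B–E (1): add — endpoints in different components.
D–I (4): add — endpoints in different components.
B–H (5): add — endpoints in different components.
F–H (5): add — endpoints in different components.
G–H (7): add — endpoints in different components.
E–F (8): skip — E and F already connected.
B–C (9): add — endpoints in different components.
H–I (9): add — endpoints in different components.
B–D (10): skip — B and D already connected.
C–G (10): skip — C and G already connected.
B–G (12): skip — B and G already connected.
D–E (14): skip — D and E already connected.
A–G (15): add — endpoints in different components.
The 3rd edge added is B–H.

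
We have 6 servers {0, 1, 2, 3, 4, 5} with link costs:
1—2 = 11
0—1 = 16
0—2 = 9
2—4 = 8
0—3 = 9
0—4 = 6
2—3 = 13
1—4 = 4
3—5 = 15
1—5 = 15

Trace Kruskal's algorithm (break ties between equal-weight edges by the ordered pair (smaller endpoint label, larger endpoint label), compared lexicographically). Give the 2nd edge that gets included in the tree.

Sort edges by weight, then run Kruskal:
1—4 (4): add — endpoints in different components.
0—4 (6): add — endpoints in different components.
2—4 (8): add — endpoints in different components.
0—2 (9): skip — 0 and 2 already connected.
0—3 (9): add — endpoints in different components.
1—2 (11): skip — 1 and 2 already connected.
2—3 (13): skip — 2 and 3 already connected.
1—5 (15): add — endpoints in different components.
The 2nd edge added is 0—4.

0-4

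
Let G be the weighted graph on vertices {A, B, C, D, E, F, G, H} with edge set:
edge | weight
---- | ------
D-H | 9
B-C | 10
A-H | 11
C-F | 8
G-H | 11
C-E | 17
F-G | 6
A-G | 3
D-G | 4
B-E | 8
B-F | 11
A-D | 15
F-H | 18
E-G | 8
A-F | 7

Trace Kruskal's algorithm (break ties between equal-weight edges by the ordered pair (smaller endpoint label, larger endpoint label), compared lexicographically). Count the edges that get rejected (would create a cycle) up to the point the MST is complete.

Kruskal's algorithm — process edges by increasing weight (ties by edge label):
A-G (3): add — endpoints in different components.
D-G (4): add — endpoints in different components.
F-G (6): add — endpoints in different components.
A-F (7): skip — A and F already connected.
B-E (8): add — endpoints in different components.
C-F (8): add — endpoints in different components.
E-G (8): add — endpoints in different components.
D-H (9): add — endpoints in different components.
Edges rejected before the tree was complete: 1.

1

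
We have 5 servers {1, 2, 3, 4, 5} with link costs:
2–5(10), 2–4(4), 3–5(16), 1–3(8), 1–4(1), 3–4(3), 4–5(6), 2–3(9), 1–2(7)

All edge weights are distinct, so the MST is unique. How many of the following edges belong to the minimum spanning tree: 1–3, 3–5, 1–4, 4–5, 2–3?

2

Sort edges by weight, then run Kruskal:
1–4 (1): add. Components now {1,4} {2} {3} {5}
3–4 (3): add. Components now {1,3,4} {2} {5}
2–4 (4): add. Components now {1,2,3,4} {5}
4–5 (6): add. Components now {1,2,3,4,5}
MST edge set: {1–4, 3–4, 2–4, 4–5}.
Of the listed edges, {1–4, 4–5} are in the MST → 2.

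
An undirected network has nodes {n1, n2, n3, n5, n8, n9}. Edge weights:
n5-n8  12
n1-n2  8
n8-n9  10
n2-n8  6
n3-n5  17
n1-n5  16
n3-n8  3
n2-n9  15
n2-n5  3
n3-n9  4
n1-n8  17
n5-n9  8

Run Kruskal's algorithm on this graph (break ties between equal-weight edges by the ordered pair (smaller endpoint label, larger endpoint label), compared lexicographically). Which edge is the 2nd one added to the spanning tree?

n3-n8

Kruskal's algorithm — process edges by increasing weight (ties by edge label):
n2-n5 (3): add. Components now {n8} {n9} {n3} {n1} {n2,n5}
n3-n8 (3): add. Components now {n3,n8} {n9} {n1} {n2,n5}
n3-n9 (4): add. Components now {n3,n8,n9} {n1} {n2,n5}
n2-n8 (6): add. Components now {n2,n3,n5,n8,n9} {n1}
n1-n2 (8): add. Components now {n1,n2,n3,n5,n8,n9}
The 2nd edge added is n3-n8.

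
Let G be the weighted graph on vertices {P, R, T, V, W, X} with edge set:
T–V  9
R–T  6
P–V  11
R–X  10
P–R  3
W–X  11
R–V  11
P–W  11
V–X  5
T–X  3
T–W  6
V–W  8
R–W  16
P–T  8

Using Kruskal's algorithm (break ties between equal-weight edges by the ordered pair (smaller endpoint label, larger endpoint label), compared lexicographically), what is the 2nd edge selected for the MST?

T-X

Sort edges by weight, then run Kruskal:
P–R (3): add — endpoints in different components.
T–X (3): add — endpoints in different components.
V–X (5): add — endpoints in different components.
R–T (6): add — endpoints in different components.
T–W (6): add — endpoints in different components.
The 2nd edge added is T–X.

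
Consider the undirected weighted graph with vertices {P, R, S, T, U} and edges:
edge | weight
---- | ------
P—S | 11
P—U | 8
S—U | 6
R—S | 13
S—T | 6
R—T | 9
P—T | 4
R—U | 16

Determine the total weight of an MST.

Prim's algorithm from T:
Step 1: frontier [P—T 4, S—T 6, R—T 9] → take P—T (4); add P.
Step 2: frontier [P—U 8, P—S 11, S—T 6, R—T 9] → take S—T (6); add S.
Step 3: frontier [P—U 8, S—U 6, R—S 13, R—T 9] → take S—U (6); add U.
Step 4: frontier [R—S 13, R—T 9, R—U 16] → take R—T (9); add R.
MST edges: P—T, S—T, S—U, R—T; total weight 4+6+6+9 = 25.

25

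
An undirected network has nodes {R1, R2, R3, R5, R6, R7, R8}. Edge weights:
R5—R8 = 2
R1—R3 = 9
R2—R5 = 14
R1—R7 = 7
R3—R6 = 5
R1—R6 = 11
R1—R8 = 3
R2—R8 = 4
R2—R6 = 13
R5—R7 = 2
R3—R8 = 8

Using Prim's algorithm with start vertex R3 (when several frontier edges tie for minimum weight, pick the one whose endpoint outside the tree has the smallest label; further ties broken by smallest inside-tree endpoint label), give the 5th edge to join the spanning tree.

Grow the tree from R3 using Prim:
Step 1: cheapest edge leaving the tree is R3—R6 (5); add R6.
Step 2: cheapest edge leaving the tree is R3—R8 (8); add R8.
Step 3: cheapest edge leaving the tree is R5—R8 (2); add R5.
Step 4: cheapest edge leaving the tree is R5—R7 (2); add R7.
Step 5: cheapest edge leaving the tree is R1—R8 (3); add R1.
Step 6: cheapest edge leaving the tree is R2—R8 (4); add R2.
The 5th edge added is R1—R8.

R1-R8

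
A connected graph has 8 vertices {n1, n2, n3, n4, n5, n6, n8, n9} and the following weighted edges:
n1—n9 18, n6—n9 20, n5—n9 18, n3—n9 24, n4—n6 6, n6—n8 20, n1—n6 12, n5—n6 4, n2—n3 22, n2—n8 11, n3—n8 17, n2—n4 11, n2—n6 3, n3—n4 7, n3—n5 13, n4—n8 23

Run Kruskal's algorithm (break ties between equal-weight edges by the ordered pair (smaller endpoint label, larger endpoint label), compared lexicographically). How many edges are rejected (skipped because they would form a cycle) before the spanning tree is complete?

Kruskal: consider edges lightest-first.
n2—n6 (3): add — endpoints in different components.
n5—n6 (4): add — endpoints in different components.
n4—n6 (6): add — endpoints in different components.
n3—n4 (7): add — endpoints in different components.
n2—n4 (11): skip — n4 and n2 already connected.
n2—n8 (11): add — endpoints in different components.
n1—n6 (12): add — endpoints in different components.
n3—n5 (13): skip — n3 and n5 already connected.
n3—n8 (17): skip — n3 and n8 already connected.
n1—n9 (18): add — endpoints in different components.
Edges rejected before the tree was complete: 3.

3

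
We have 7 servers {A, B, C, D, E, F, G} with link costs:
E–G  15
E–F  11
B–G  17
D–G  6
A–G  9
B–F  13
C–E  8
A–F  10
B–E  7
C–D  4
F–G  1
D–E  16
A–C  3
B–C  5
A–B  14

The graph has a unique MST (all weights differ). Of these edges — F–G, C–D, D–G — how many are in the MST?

Kruskal's algorithm — process edges by increasing weight (ties by edge label):
F–G (1): add — endpoints in different components.
A–C (3): add — endpoints in different components.
C–D (4): add — endpoints in different components.
B–C (5): add — endpoints in different components.
D–G (6): add — endpoints in different components.
B–E (7): add — endpoints in different components.
MST edge set: {F–G, A–C, C–D, B–C, D–G, B–E}.
Of the listed edges, {F–G, C–D, D–G} are in the MST → 3.

3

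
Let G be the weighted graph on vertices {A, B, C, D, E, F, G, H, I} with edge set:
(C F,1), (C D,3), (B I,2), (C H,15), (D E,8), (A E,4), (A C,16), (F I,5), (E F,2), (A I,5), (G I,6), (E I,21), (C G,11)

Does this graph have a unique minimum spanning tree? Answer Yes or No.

Kruskal: consider edges lightest-first.
C F (1): add — endpoints in different components.
B I (2): add — endpoints in different components.
E F (2): add — endpoints in different components.
C D (3): add — endpoints in different components.
A E (4): add — endpoints in different components.
A I (5): add — endpoints in different components.
F I (5): skip — F and I already connected.
G I (6): add — endpoints in different components.
D E (8): skip — D and E already connected.
C G (11): skip — C and G already connected.
C H (15): add — endpoints in different components.
Non-tree edge F I has weight 5, equal to the heaviest edge on its tree cycle — swapping gives another MST of the same weight. Not unique.

No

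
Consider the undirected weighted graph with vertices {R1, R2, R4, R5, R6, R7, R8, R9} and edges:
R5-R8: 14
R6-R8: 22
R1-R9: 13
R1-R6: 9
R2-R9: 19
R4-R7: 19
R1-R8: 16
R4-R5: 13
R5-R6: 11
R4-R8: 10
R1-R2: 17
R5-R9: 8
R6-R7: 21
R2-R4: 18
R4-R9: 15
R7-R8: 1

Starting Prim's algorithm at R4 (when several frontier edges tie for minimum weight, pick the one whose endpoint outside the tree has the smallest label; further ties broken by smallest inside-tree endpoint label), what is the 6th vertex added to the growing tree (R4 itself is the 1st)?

R6

Grow the tree from R4 using Prim:
Step 1: cheapest edge leaving the tree is R4-R8 (10); add R8.
Step 2: cheapest edge leaving the tree is R7-R8 (1); add R7.
Step 3: cheapest edge leaving the tree is R4-R5 (13); add R5.
Step 4: cheapest edge leaving the tree is R5-R9 (8); add R9.
Step 5: cheapest edge leaving the tree is R5-R6 (11); add R6.
Step 6: cheapest edge leaving the tree is R1-R6 (9); add R1.
Step 7: cheapest edge leaving the tree is R1-R2 (17); add R2.
Vertex order: R4, R8, R7, R5, R9, R6, R1, R2. The 6th vertex is R6.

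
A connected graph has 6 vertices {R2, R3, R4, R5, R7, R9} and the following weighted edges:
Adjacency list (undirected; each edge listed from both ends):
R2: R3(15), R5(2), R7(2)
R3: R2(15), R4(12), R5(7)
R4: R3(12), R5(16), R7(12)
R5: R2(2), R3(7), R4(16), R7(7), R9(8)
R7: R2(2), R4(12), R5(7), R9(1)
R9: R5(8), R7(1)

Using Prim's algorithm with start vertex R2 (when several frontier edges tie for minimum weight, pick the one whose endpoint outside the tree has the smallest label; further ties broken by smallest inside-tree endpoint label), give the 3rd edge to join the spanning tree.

R7-R9

Prim's algorithm from R2:
Step 1: cheapest edge leaving the tree is R2 R5 (2); add R5.
Step 2: cheapest edge leaving the tree is R2 R7 (2); add R7.
Step 3: cheapest edge leaving the tree is R7 R9 (1); add R9.
Step 4: cheapest edge leaving the tree is R3 R5 (7); add R3.
Step 5: cheapest edge leaving the tree is R3 R4 (12); add R4.
The 3rd edge added is R7 R9.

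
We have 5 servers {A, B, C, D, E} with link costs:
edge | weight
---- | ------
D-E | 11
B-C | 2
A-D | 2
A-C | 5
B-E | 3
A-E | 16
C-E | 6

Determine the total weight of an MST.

Kruskal's algorithm — process edges by increasing weight (ties by edge label):
A-D (2): add. Components now {A,D} {B} {C} {E}
B-C (2): add. Components now {A,D} {B,C} {E}
B-E (3): add. Components now {A,D} {B,C,E}
A-C (5): add. Components now {A,B,C,D,E}
MST edges: A-D, B-C, B-E, A-C; total weight 2+2+3+5 = 12.

12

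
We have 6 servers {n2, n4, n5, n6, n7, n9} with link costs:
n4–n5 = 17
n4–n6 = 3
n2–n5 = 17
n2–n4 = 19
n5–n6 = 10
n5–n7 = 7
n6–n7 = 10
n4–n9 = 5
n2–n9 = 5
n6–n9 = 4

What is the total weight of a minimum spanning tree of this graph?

29

Prim's algorithm from n9:
Step 1: frontier [n6–n9 4, n2–n9 5, n4–n9 5] → take n6–n9 (4); add n6.
Step 2: frontier [n4–n6 3, n5–n6 10, n6–n7 10, n2–n9 5, n4–n9 5] → take n4–n6 (3); add n4.
Step 3: frontier [n4–n5 17, n2–n4 19, n5–n6 10, n6–n7 10, n2–n9 5] → take n2–n9 (5); add n2.
Step 4: frontier [n2–n5 17, n4–n5 17, n5–n6 10, n6–n7 10] → take n5–n6 (10); add n5.
Step 5: frontier [n5–n7 7, n6–n7 10] → take n5–n7 (7); add n7.
MST edges: n6–n9, n4–n6, n2–n9, n5–n6, n5–n7; total weight 4+3+5+10+7 = 29.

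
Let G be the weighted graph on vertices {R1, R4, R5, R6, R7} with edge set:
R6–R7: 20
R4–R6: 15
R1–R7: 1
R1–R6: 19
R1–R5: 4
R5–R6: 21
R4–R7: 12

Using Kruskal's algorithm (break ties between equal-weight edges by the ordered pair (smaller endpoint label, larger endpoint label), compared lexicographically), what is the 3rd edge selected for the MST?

R4-R7

Kruskal: consider edges lightest-first.
R1–R7 (1): add — endpoints in different components.
R1–R5 (4): add — endpoints in different components.
R4–R7 (12): add — endpoints in different components.
R4–R6 (15): add — endpoints in different components.
The 3rd edge added is R4–R7.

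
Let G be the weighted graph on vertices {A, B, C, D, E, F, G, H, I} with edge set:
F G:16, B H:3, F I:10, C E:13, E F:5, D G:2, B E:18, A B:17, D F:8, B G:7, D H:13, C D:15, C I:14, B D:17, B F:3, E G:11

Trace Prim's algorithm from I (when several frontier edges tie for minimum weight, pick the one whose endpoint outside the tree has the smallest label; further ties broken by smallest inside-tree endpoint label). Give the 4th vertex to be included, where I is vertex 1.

H

Grow the tree from I using Prim:
Step 1: cheapest edge leaving the tree is F I (10); add F.
Step 2: cheapest edge leaving the tree is B F (3); add B.
Step 3: cheapest edge leaving the tree is B H (3); add H.
Step 4: cheapest edge leaving the tree is E F (5); add E.
Step 5: cheapest edge leaving the tree is B G (7); add G.
Step 6: cheapest edge leaving the tree is D G (2); add D.
Step 7: cheapest edge leaving the tree is C E (13); add C.
Step 8: cheapest edge leaving the tree is A B (17); add A.
Vertex order: I, F, B, H, E, G, D, C, A. The 4th vertex is H.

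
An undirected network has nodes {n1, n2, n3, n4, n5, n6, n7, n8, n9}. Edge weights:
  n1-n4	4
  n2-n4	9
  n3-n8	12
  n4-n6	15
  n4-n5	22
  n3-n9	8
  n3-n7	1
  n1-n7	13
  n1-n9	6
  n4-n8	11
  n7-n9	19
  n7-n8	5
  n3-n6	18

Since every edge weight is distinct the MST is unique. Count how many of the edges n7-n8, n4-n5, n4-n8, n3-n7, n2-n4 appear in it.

Sort edges by weight, then run Kruskal:
n3-n7 (1): add — endpoints in different components.
n1-n4 (4): add — endpoints in different components.
n7-n8 (5): add — endpoints in different components.
n1-n9 (6): add — endpoints in different components.
n3-n9 (8): add — endpoints in different components.
n2-n4 (9): add — endpoints in different components.
n4-n8 (11): skip — n8 and n4 already connected.
n3-n8 (12): skip — n8 and n3 already connected.
n1-n7 (13): skip — n7 and n1 already connected.
n4-n6 (15): add — endpoints in different components.
n3-n6 (18): skip — n6 and n3 already connected.
n7-n9 (19): skip — n9 and n7 already connected.
n4-n5 (22): add — endpoints in different components.
MST edge set: {n3-n7, n1-n4, n7-n8, n1-n9, n3-n9, n2-n4, n4-n6, n4-n5}.
Of the listed edges, {n7-n8, n4-n5, n3-n7, n2-n4} are in the MST → 4.

4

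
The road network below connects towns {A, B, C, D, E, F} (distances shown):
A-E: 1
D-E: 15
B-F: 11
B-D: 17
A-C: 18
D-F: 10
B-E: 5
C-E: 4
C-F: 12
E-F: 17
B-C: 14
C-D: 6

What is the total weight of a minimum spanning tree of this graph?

26

Kruskal's algorithm — process edges by increasing weight (ties by edge label):
A-E (1): add. Components now {A,E} {B} {C} {D} {F}
C-E (4): add. Components now {A,C,E} {B} {D} {F}
B-E (5): add. Components now {A,B,C,E} {D} {F}
C-D (6): add. Components now {A,B,C,D,E} {F}
D-F (10): add. Components now {A,B,C,D,E,F}
MST edges: A-E, C-E, B-E, C-D, D-F; total weight 1+4+5+6+10 = 26.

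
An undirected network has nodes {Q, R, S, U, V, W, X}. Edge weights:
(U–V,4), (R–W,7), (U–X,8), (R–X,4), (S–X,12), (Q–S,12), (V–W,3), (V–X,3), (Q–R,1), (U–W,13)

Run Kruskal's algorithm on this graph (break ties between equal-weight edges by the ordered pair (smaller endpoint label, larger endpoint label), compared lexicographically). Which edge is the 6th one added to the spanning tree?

Sort edges by weight, then run Kruskal:
Q–R (1): add. Components now {Q,R} {S} {W} {V} {X} {U}
V–W (3): add. Components now {Q,R} {S} {V,W} {X} {U}
V–X (3): add. Components now {Q,R} {S} {V,W,X} {U}
R–X (4): add. Components now {Q,R,V,W,X} {S} {U}
U–V (4): add. Components now {Q,R,U,V,W,X} {S}
R–W (7): skip — R and W already connected.
U–X (8): skip — X and U already connected.
Q–S (12): add. Components now {Q,R,S,U,V,W,X}
The 6th edge added is Q–S.

Q-S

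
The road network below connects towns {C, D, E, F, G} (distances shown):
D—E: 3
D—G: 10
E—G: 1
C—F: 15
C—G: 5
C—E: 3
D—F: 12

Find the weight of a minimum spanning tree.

Grow the tree from G using Prim:
Step 1: cheapest edge leaving the tree is E—G (1); add E.
Step 2: cheapest edge leaving the tree is C—E (3); add C.
Step 3: cheapest edge leaving the tree is D—E (3); add D.
Step 4: cheapest edge leaving the tree is D—F (12); add F.
MST edges: E—G, C—E, D—E, D—F; total weight 1+3+3+12 = 19.

19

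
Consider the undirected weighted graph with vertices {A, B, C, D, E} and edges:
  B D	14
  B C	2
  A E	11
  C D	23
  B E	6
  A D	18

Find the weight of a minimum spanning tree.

Sort edges by weight, then run Kruskal:
B C (2): add. Components now {A} {B,C} {D} {E}
B E (6): add. Components now {A} {B,C,E} {D}
A E (11): add. Components now {A,B,C,E} {D}
B D (14): add. Components now {A,B,C,D,E}
MST edges: B C, B E, A E, B D; total weight 2+6+11+14 = 33.

33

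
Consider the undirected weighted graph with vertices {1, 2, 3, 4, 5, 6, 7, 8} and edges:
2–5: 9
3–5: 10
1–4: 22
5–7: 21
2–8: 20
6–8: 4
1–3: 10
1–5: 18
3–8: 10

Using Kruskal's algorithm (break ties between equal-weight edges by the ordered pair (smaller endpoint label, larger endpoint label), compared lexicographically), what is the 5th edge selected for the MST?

3-8

Kruskal: consider edges lightest-first.
6–8 (4): add — endpoints in different components.
2–5 (9): add — endpoints in different components.
1–3 (10): add — endpoints in different components.
3–5 (10): add — endpoints in different components.
3–8 (10): add — endpoints in different components.
1–5 (18): skip — 1 and 5 already connected.
2–8 (20): skip — 2 and 8 already connected.
5–7 (21): add — endpoints in different components.
1–4 (22): add — endpoints in different components.
The 5th edge added is 3–8.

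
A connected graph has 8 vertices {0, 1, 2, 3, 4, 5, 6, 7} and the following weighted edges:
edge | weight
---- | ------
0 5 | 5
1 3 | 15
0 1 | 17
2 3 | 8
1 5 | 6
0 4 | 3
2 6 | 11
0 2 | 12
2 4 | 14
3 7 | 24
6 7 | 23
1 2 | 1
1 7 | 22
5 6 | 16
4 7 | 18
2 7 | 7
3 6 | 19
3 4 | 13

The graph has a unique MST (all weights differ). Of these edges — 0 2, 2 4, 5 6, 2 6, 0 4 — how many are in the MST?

Kruskal's algorithm — process edges by increasing weight (ties by edge label):
1 2 (1): add — endpoints in different components.
0 4 (3): add — endpoints in different components.
0 5 (5): add — endpoints in different components.
1 5 (6): add — endpoints in different components.
2 7 (7): add — endpoints in different components.
2 3 (8): add — endpoints in different components.
2 6 (11): add — endpoints in different components.
MST edge set: {1 2, 0 4, 0 5, 1 5, 2 7, 2 3, 2 6}.
Of the listed edges, {2 6, 0 4} are in the MST → 2.

2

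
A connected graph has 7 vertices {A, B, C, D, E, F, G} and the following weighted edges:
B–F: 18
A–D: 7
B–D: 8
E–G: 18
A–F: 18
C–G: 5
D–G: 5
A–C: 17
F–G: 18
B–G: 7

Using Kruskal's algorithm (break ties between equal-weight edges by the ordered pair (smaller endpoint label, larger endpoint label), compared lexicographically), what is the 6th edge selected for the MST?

Sort edges by weight, then run Kruskal:
C–G (5): add — endpoints in different components.
D–G (5): add — endpoints in different components.
A–D (7): add — endpoints in different components.
B–G (7): add — endpoints in different components.
B–D (8): skip — B and D already connected.
A–C (17): skip — A and C already connected.
A–F (18): add — endpoints in different components.
B–F (18): skip — B and F already connected.
E–G (18): add — endpoints in different components.
The 6th edge added is E–G.

E-G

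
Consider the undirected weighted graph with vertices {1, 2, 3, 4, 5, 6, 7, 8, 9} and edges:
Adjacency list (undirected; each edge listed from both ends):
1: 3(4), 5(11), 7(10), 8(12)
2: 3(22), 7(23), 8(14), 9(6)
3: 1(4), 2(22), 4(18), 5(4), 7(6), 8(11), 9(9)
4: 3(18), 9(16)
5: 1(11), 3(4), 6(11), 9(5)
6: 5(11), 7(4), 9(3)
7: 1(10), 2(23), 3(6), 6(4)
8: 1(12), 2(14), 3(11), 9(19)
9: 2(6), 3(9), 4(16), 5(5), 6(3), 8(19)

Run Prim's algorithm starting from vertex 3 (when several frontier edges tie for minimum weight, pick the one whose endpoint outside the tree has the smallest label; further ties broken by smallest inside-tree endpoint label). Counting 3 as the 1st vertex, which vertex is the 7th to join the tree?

Grow the tree from 3 using Prim:
Step 1: cheapest edge leaving the tree is 1–3 (4); add 1.
Step 2: cheapest edge leaving the tree is 3–5 (4); add 5.
Step 3: cheapest edge leaving the tree is 5–9 (5); add 9.
Step 4: cheapest edge leaving the tree is 6–9 (3); add 6.
Step 5: cheapest edge leaving the tree is 6–7 (4); add 7.
Step 6: cheapest edge leaving the tree is 2–9 (6); add 2.
Step 7: cheapest edge leaving the tree is 3–8 (11); add 8.
Step 8: cheapest edge leaving the tree is 4–9 (16); add 4.
Vertex order: 3, 1, 5, 9, 6, 7, 2, 8, 4. The 7th vertex is 2.

2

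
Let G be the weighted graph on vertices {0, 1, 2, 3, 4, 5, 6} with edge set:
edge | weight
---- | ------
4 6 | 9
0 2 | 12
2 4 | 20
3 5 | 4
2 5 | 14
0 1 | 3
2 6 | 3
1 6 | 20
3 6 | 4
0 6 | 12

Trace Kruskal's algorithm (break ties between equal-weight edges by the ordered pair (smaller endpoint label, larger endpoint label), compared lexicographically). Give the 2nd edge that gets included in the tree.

2-6

Kruskal: consider edges lightest-first.
0 1 (3): add — endpoints in different components.
2 6 (3): add — endpoints in different components.
3 5 (4): add — endpoints in different components.
3 6 (4): add — endpoints in different components.
4 6 (9): add — endpoints in different components.
0 2 (12): add — endpoints in different components.
The 2nd edge added is 2 6.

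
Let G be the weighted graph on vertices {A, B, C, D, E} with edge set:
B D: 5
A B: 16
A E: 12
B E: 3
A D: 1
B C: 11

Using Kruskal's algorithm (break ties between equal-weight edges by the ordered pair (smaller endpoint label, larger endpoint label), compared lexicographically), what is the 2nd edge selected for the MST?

Kruskal's algorithm — process edges by increasing weight (ties by edge label):
A D (1): add. Components now {A,D} {B} {C} {E}
B E (3): add. Components now {A,D} {B,E} {C}
B D (5): add. Components now {A,B,D,E} {C}
B C (11): add. Components now {A,B,C,D,E}
The 2nd edge added is B E.

B-E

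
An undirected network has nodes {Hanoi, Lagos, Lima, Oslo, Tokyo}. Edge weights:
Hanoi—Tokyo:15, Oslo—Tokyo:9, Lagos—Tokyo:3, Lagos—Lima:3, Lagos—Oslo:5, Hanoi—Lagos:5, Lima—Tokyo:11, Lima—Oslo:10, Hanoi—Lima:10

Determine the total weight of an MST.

16

Kruskal: consider edges lightest-first.
Lagos—Lima (3): add — endpoints in different components.
Lagos—Tokyo (3): add — endpoints in different components.
Hanoi—Lagos (5): add — endpoints in different components.
Lagos—Oslo (5): add — endpoints in different components.
MST edges: Lagos—Lima, Lagos—Tokyo, Hanoi—Lagos, Lagos—Oslo; total weight 3+3+5+5 = 16.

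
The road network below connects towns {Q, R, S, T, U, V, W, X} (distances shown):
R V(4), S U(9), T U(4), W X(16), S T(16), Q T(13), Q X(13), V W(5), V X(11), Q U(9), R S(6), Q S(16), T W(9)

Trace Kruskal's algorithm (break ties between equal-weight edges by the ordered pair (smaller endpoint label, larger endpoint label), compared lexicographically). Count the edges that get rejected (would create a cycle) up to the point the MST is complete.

1

Sort edges by weight, then run Kruskal:
R V (4): add — endpoints in different components.
T U (4): add — endpoints in different components.
V W (5): add — endpoints in different components.
R S (6): add — endpoints in different components.
Q U (9): add — endpoints in different components.
S U (9): add — endpoints in different components.
T W (9): skip — T and W already connected.
V X (11): add — endpoints in different components.
Edges rejected before the tree was complete: 1.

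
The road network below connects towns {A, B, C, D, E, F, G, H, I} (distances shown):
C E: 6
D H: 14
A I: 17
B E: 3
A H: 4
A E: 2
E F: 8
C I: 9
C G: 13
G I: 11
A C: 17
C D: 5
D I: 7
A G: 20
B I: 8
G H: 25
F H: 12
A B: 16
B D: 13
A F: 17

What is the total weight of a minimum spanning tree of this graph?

46

Prim's algorithm from C:
Step 1: cheapest edge leaving the tree is C D (5); add D.
Step 2: cheapest edge leaving the tree is C E (6); add E.
Step 3: cheapest edge leaving the tree is A E (2); add A.
Step 4: cheapest edge leaving the tree is B E (3); add B.
Step 5: cheapest edge leaving the tree is A H (4); add H.
Step 6: cheapest edge leaving the tree is D I (7); add I.
Step 7: cheapest edge leaving the tree is E F (8); add F.
Step 8: cheapest edge leaving the tree is G I (11); add G.
MST edges: C D, C E, A E, B E, A H, D I, E F, G I; total weight 5+6+2+3+4+7+8+11 = 46.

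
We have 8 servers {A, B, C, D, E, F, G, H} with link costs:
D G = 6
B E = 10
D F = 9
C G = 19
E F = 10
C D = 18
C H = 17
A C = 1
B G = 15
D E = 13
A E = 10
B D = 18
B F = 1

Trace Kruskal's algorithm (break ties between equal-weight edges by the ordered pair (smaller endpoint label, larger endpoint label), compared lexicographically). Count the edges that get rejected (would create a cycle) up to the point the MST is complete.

Kruskal's algorithm — process edges by increasing weight (ties by edge label):
A C (1): add — endpoints in different components.
B F (1): add — endpoints in different components.
D G (6): add — endpoints in different components.
D F (9): add — endpoints in different components.
A E (10): add — endpoints in different components.
B E (10): add — endpoints in different components.
E F (10): skip — E and F already connected.
D E (13): skip — D and E already connected.
B G (15): skip — B and G already connected.
C H (17): add — endpoints in different components.
Edges rejected before the tree was complete: 3.

3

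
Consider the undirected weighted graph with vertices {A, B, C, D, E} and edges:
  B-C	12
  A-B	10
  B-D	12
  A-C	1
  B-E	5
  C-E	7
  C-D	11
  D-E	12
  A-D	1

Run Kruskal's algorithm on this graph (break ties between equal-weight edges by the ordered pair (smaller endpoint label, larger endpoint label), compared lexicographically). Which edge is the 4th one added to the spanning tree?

C-E

Kruskal: consider edges lightest-first.
A-C (1): add — endpoints in different components.
A-D (1): add — endpoints in different components.
B-E (5): add — endpoints in different components.
C-E (7): add — endpoints in different components.
The 4th edge added is C-E.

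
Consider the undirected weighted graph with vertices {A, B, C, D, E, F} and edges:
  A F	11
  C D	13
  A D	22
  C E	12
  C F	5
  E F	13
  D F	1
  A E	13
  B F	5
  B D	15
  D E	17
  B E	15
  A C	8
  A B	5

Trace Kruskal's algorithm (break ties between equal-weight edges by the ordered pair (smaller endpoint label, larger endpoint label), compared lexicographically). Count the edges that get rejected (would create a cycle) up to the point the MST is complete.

2

Kruskal's algorithm — process edges by increasing weight (ties by edge label):
D F (1): add. Components now {A} {B} {C} {D,F} {E}
A B (5): add. Components now {A,B} {C} {D,F} {E}
B F (5): add. Components now {A,B,D,F} {C} {E}
C F (5): add. Components now {A,B,C,D,F} {E}
A C (8): skip — A and C already connected.
A F (11): skip — A and F already connected.
C E (12): add. Components now {A,B,C,D,E,F}
Edges rejected before the tree was complete: 2.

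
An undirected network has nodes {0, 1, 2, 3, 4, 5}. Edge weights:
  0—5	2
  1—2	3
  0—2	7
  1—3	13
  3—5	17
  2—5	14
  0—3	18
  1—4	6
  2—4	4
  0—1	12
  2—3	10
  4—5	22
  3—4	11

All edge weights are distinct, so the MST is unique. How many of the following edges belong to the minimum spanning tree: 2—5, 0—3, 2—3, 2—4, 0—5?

Kruskal: consider edges lightest-first.
0—5 (2): add — endpoints in different components.
1—2 (3): add — endpoints in different components.
2—4 (4): add — endpoints in different components.
1—4 (6): skip — 1 and 4 already connected.
0—2 (7): add — endpoints in different components.
2—3 (10): add — endpoints in different components.
MST edge set: {0—5, 1—2, 2—4, 0—2, 2—3}.
Of the listed edges, {2—3, 2—4, 0—5} are in the MST → 3.

3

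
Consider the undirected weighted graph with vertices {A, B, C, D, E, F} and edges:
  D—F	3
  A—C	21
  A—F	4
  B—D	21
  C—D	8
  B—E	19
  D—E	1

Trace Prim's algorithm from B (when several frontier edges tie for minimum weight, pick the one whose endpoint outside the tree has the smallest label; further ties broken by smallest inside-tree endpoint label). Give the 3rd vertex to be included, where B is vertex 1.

D

Prim's algorithm from B:
Step 1: cheapest edge leaving the tree is B—E (19); add E.
Step 2: cheapest edge leaving the tree is D—E (1); add D.
Step 3: cheapest edge leaving the tree is D—F (3); add F.
Step 4: cheapest edge leaving the tree is A—F (4); add A.
Step 5: cheapest edge leaving the tree is C—D (8); add C.
Vertex order: B, E, D, F, A, C. The 3rd vertex is D.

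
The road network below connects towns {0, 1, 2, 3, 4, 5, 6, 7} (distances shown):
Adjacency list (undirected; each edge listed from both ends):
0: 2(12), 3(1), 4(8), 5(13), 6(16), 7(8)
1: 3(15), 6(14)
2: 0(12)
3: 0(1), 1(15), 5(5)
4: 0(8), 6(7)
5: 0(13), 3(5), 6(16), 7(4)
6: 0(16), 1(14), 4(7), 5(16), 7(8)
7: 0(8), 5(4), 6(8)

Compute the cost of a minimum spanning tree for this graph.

Sort edges by weight, then run Kruskal:
0-3 (1): add — endpoints in different components.
5-7 (4): add — endpoints in different components.
3-5 (5): add — endpoints in different components.
4-6 (7): add — endpoints in different components.
0-4 (8): add — endpoints in different components.
0-7 (8): skip — 0 and 7 already connected.
6-7 (8): skip — 6 and 7 already connected.
0-2 (12): add — endpoints in different components.
0-5 (13): skip — 0 and 5 already connected.
1-6 (14): add — endpoints in different components.
MST edges: 0-3, 5-7, 3-5, 4-6, 0-4, 0-2, 1-6; total weight 1+4+5+7+8+12+14 = 51.

51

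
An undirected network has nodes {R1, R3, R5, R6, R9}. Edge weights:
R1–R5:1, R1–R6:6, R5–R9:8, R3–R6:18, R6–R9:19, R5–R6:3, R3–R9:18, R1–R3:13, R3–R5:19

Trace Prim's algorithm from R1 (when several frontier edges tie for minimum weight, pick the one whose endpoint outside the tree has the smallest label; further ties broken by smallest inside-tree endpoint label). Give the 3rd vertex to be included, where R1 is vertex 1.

R6

Prim, starting at R1.
Step 1: cheapest edge leaving the tree is R1–R5 (1); add R5.
Step 2: cheapest edge leaving the tree is R5–R6 (3); add R6.
Step 3: cheapest edge leaving the tree is R5–R9 (8); add R9.
Step 4: cheapest edge leaving the tree is R1–R3 (13); add R3.
Vertex order: R1, R5, R6, R9, R3. The 3rd vertex is R6.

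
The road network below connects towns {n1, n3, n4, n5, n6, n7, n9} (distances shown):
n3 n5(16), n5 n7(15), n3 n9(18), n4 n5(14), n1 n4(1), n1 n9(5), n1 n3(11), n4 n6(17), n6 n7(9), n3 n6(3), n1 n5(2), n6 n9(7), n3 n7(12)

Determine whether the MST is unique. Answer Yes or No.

Yes

Kruskal's algorithm — process edges by increasing weight (ties by edge label):
n1 n4 (1): add. Components now {n9} {n7} {n6} {n5} {n3} {n1,n4}
n1 n5 (2): add. Components now {n9} {n7} {n6} {n1,n4,n5} {n3}
n3 n6 (3): add. Components now {n9} {n7} {n3,n6} {n1,n4,n5}
n1 n9 (5): add. Components now {n1,n4,n5,n9} {n7} {n3,n6}
n6 n9 (7): add. Components now {n1,n3,n4,n5,n6,n9} {n7}
n6 n7 (9): add. Components now {n1,n3,n4,n5,n6,n7,n9}
Every non-tree edge has weight strictly greater than the heaviest edge on the tree path between its endpoints, so the MST is unique.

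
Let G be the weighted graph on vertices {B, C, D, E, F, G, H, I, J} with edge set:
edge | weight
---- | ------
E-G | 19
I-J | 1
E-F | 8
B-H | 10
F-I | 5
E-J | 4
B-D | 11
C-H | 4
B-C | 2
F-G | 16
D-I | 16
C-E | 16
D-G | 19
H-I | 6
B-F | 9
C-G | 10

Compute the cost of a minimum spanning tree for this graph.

43

Kruskal's algorithm — process edges by increasing weight (ties by edge label):
I-J (1): add — endpoints in different components.
B-C (2): add — endpoints in different components.
C-H (4): add — endpoints in different components.
E-J (4): add — endpoints in different components.
F-I (5): add — endpoints in different components.
H-I (6): add — endpoints in different components.
E-F (8): skip — E and F already connected.
B-F (9): skip — B and F already connected.
B-H (10): skip — B and H already connected.
C-G (10): add — endpoints in different components.
B-D (11): add — endpoints in different components.
MST edges: I-J, B-C, C-H, E-J, F-I, H-I, C-G, B-D; total weight 1+2+4+4+5+6+10+11 = 43.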